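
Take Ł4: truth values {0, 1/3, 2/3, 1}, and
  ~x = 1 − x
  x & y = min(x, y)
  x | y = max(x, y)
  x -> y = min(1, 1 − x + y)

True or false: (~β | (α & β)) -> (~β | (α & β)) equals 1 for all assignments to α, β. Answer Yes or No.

Yes

α = 0, β = 0 ↦ 1
α = 0, β = 1/3 ↦ 1
α = 0, β = 2/3 ↦ 1
α = 0, β = 1 ↦ 1
α = 1/3, β = 0 ↦ 1
α = 1/3, β = 1/3 ↦ 1
α = 1/3, β = 2/3 ↦ 1
α = 1/3, β = 1 ↦ 1
α = 2/3, β = 0 ↦ 1
α = 2/3, β = 1/3 ↦ 1
α = 2/3, β = 2/3 ↦ 1
α = 2/3, β = 1 ↦ 1
α = 1, β = 0 ↦ 1
α = 1, β = 1/3 ↦ 1
α = 1, β = 2/3 ↦ 1
α = 1, β = 1 ↦ 1
Every assignment gives a value ≥ 1.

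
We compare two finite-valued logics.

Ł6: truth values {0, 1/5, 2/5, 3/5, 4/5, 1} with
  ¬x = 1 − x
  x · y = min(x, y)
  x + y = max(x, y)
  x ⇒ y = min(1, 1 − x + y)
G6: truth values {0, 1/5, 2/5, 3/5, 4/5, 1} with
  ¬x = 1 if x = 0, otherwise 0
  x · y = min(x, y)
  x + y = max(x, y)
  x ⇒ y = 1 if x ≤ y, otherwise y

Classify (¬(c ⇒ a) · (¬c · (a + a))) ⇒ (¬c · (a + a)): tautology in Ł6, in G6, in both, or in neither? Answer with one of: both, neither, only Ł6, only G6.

In Ł6: every assignment gives 1 — tautology.
In G6: every assignment gives 1 — tautology.

both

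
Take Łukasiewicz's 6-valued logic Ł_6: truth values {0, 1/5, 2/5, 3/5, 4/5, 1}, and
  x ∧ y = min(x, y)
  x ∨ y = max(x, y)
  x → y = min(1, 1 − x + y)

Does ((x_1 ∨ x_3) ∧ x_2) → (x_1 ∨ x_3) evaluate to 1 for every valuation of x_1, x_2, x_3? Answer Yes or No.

Yes

At x_1 = 1, x_2 = 2/5, x_3 = 0, for instance:
x_1 ∨ x_3 = 1 ∨ 0 = 1
(x_1 ∨ x_3) ∧ x_2 = 1 ∧ 2/5 = 2/5
((x_1 ∨ x_3) ∧ x_2) → (x_1 ∨ x_3) = 2/5 → 1 = 1
and checking the remaining 215 assignments likewise gives ≥ 1 in every case.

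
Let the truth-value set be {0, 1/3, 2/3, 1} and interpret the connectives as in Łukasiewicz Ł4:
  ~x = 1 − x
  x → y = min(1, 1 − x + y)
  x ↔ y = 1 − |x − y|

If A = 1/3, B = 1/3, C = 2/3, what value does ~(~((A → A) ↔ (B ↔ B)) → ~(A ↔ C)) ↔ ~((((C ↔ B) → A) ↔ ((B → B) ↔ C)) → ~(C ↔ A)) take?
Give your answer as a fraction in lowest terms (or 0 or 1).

A → A = 1/3 → 1/3 = 1
B ↔ B = 1/3 ↔ 1/3 = 1
(A → A) ↔ (B ↔ B) = 1 ↔ 1 = 1
~((A → A) ↔ (B ↔ B)) = ~1 = 0
A ↔ C = 1/3 ↔ 2/3 = 2/3
~(A ↔ C) = ~2/3 = 1/3
~((A → A) ↔ (B ↔ B)) → ~(A ↔ C) = 0 → 1/3 = 1
~(~((A → A) ↔ (B ↔ B)) → ~(A ↔ C)) = ~1 = 0
C ↔ B = 2/3 ↔ 1/3 = 2/3
(C ↔ B) → A = 2/3 → 1/3 = 2/3
B → B = 1/3 → 1/3 = 1
(B → B) ↔ C = 1 ↔ 2/3 = 2/3
((C ↔ B) → A) ↔ ((B → B) ↔ C) = 2/3 ↔ 2/3 = 1
C ↔ A = 2/3 ↔ 1/3 = 2/3
~(C ↔ A) = ~2/3 = 1/3
(((C ↔ B) → A) ↔ ((B → B) ↔ C)) → ~(C ↔ A) = 1 → 1/3 = 1/3
~((((C ↔ B) → A) ↔ ((B → B) ↔ C)) → ~(C ↔ A)) = ~1/3 = 2/3
~(~((A → A) ↔ (B ↔ B)) → ~(A ↔ C)) ↔ ~((((C ↔ B) → A) ↔ ((B → B) ↔ C)) → ~(C ↔ A)) = 0 ↔ 2/3 = 1/3

1/3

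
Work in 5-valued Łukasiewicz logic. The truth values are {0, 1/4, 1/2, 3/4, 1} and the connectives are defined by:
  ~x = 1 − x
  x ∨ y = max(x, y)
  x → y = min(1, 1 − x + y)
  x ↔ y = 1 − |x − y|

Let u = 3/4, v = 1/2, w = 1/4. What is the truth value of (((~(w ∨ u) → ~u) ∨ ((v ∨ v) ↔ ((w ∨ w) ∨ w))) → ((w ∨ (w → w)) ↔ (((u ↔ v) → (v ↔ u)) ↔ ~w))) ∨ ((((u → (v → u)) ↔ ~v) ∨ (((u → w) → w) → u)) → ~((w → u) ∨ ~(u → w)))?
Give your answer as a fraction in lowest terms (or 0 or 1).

w ∨ u = 1/4 ∨ 3/4 = 3/4
~(w ∨ u) = ~3/4 = 1/4
~u = ~3/4 = 1/4
~(w ∨ u) → ~u = 1/4 → 1/4 = 1
v ∨ v = 1/2 ∨ 1/2 = 1/2
w ∨ w = 1/4 ∨ 1/4 = 1/4
(w ∨ w) ∨ w = 1/4 ∨ 1/4 = 1/4
(v ∨ v) ↔ ((w ∨ w) ∨ w) = 1/2 ↔ 1/4 = 3/4
(~(w ∨ u) → ~u) ∨ ((v ∨ v) ↔ ((w ∨ w) ∨ w)) = 1 ∨ 3/4 = 1
w → w = 1/4 → 1/4 = 1
w ∨ (w → w) = 1/4 ∨ 1 = 1
u ↔ v = 3/4 ↔ 1/2 = 3/4
v ↔ u = 1/2 ↔ 3/4 = 3/4
(u ↔ v) → (v ↔ u) = 3/4 → 3/4 = 1
~w = ~1/4 = 3/4
((u ↔ v) → (v ↔ u)) ↔ ~w = 1 ↔ 3/4 = 3/4
(w ∨ (w → w)) ↔ (((u ↔ v) → (v ↔ u)) ↔ ~w) = 1 ↔ 3/4 = 3/4
((~(w ∨ u) → ~u) ∨ ((v ∨ v) ↔ ((w ∨ w) ∨ w))) → ((w ∨ (w → w)) ↔ (((u ↔ v) → (v ↔ u)) ↔ ~w)) = 1 → 3/4 = 3/4
v → u = 1/2 → 3/4 = 1
u → (v → u) = 3/4 → 1 = 1
~v = ~1/2 = 1/2
(u → (v → u)) ↔ ~v = 1 ↔ 1/2 = 1/2
u → w = 3/4 → 1/4 = 1/2
(u → w) → w = 1/2 → 1/4 = 3/4
((u → w) → w) → u = 3/4 → 3/4 = 1
((u → (v → u)) ↔ ~v) ∨ (((u → w) → w) → u) = 1/2 ∨ 1 = 1
w → u = 1/4 → 3/4 = 1
u → w = 3/4 → 1/4 = 1/2
~(u → w) = ~1/2 = 1/2
(w → u) ∨ ~(u → w) = 1 ∨ 1/2 = 1
~((w → u) ∨ ~(u → w)) = ~1 = 0
(((u → (v → u)) ↔ ~v) ∨ (((u → w) → w) → u)) → ~((w → u) ∨ ~(u → w)) = 1 → 0 = 0
(((~(w ∨ u) → ~u) ∨ ((v ∨ v) ↔ ((w ∨ w) ∨ w))) → ((w ∨ (w → w)) ↔ (((u ↔ v) → (v ↔ u)) ↔ ~w))) ∨ ((((u → (v → u)) ↔ ~v) ∨ (((u → w) → w) → u)) → ~((w → u) ∨ ~(u → w))) = 3/4 ∨ 0 = 3/4

3/4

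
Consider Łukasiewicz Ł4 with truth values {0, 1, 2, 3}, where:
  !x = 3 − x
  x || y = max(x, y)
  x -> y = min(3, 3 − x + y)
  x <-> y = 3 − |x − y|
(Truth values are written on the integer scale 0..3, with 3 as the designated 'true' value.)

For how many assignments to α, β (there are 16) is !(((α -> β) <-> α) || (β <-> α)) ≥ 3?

α = 0, β = 0 ↦ 0  <
α = 0, β = 1 ↦ 1  <
α = 0, β = 2 ↦ 2  <
α = 0, β = 3 ↦ 3  ≥
α = 1, β = 0 ↦ 1  <
α = 1, β = 1 ↦ 0  <
α = 1, β = 2 ↦ 1  <
α = 1, β = 3 ↦ 2  <
α = 2, β = 0 ↦ 1  <
α = 2, β = 1 ↦ 0  <
α = 2, β = 2 ↦ 0  <
α = 2, β = 3 ↦ 1  <
α = 3, β = 0 ↦ 3  ≥
α = 3, β = 1 ↦ 2  <
α = 3, β = 2 ↦ 1  <
α = 3, β = 3 ↦ 0  <
So 2 of the 16 assignments meet the threshold.

2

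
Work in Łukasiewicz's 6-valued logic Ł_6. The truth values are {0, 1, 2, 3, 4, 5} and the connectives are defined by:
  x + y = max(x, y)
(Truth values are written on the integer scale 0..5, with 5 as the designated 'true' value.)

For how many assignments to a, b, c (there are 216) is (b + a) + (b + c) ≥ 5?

value 5: 91 assignments (counts)
value 4: 61 assignments
value 3: 37 assignments
value 2: 19 assignments
value 1: 7 assignments
value 0: 1 assignment
So 91 of the 216 assignments meet the threshold.

91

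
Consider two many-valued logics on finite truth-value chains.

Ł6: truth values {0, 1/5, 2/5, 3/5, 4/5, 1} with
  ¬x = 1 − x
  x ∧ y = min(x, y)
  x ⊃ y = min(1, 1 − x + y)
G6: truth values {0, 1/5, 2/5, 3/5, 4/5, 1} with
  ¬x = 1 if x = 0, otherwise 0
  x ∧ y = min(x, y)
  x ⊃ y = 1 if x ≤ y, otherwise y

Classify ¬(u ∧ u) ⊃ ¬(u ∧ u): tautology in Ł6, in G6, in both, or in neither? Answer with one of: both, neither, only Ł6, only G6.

both

In Ł6: every assignment gives 1 — tautology.
In G6: every assignment gives 1 — tautology.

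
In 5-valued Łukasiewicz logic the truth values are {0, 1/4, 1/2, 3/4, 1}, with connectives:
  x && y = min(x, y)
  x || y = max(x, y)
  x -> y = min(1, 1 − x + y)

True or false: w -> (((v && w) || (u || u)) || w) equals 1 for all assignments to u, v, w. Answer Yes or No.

At u = 1/2, v = 0, w = 3/4, for instance:
v && w = 0 && 3/4 = 0
u || u = 1/2 || 1/2 = 1/2
(v && w) || (u || u) = 0 || 1/2 = 1/2
((v && w) || (u || u)) || w = 1/2 || 3/4 = 3/4
w -> (((v && w) || (u || u)) || w) = 3/4 -> 3/4 = 1
and checking the remaining 124 assignments likewise gives ≥ 1 in every case.

Yes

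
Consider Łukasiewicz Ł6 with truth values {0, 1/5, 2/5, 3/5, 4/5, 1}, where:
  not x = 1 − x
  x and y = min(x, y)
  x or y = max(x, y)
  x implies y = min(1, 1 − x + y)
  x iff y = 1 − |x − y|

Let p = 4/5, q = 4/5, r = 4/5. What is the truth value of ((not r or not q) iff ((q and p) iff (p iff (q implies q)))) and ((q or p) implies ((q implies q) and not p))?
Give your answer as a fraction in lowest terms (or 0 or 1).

1/5

not r = not 4/5 = 1/5
not q = not 4/5 = 1/5
not r or not q = 1/5 or 1/5 = 1/5
q and p = 4/5 and 4/5 = 4/5
q implies q = 4/5 implies 4/5 = 1
p iff (q implies q) = 4/5 iff 1 = 4/5
(q and p) iff (p iff (q implies q)) = 4/5 iff 4/5 = 1
(not r or not q) iff ((q and p) iff (p iff (q implies q))) = 1/5 iff 1 = 1/5
q or p = 4/5 or 4/5 = 4/5
q implies q = 4/5 implies 4/5 = 1
not p = not 4/5 = 1/5
(q implies q) and not p = 1 and 1/5 = 1/5
(q or p) implies ((q implies q) and not p) = 4/5 implies 1/5 = 2/5
((not r or not q) iff ((q and p) iff (p iff (q implies q)))) and ((q or p) implies ((q implies q) and not p)) = 1/5 and 2/5 = 1/5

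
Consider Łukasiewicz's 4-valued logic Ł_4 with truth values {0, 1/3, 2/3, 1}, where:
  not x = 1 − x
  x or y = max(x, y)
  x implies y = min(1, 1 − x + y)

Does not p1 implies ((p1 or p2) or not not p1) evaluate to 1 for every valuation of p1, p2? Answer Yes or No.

No

Counterexample: take p1 = 0, p2 = 0.
not p1 = not 0 = 1
p1 or p2 = 0 or 0 = 0
not p1 = not 0 = 1
not not p1 = not 1 = 0
(p1 or p2) or not not p1 = 0 or 0 = 0
not p1 implies ((p1 or p2) or not not p1) = 1 implies 0 = 0
This gives 0 ≠ 1.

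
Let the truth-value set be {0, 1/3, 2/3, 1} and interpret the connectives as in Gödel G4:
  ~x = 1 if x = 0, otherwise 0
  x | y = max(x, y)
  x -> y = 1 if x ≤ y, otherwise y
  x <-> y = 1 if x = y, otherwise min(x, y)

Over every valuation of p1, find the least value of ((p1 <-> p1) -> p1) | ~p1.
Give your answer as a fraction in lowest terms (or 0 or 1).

1/3

Take p1 = 1/3:
p1 <-> p1 = 1/3 <-> 1/3 = 1
(p1 <-> p1) -> p1 = 1 -> 1/3 = 1/3
~p1 = ~1/3 = 0
((p1 <-> p1) -> p1) | ~p1 = 1/3 | 0 = 1/3
No assignment yields a value below 1/3, so this is the minimum.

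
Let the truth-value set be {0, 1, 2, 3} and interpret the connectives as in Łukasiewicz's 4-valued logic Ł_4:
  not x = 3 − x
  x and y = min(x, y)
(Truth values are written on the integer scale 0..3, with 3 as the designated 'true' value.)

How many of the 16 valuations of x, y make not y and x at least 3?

x = 0, y = 0 ↦ 0  <
x = 0, y = 1 ↦ 0  <
x = 0, y = 2 ↦ 0  <
x = 0, y = 3 ↦ 0  <
x = 1, y = 0 ↦ 1  <
x = 1, y = 1 ↦ 1  <
x = 1, y = 2 ↦ 1  <
x = 1, y = 3 ↦ 0  <
x = 2, y = 0 ↦ 2  <
x = 2, y = 1 ↦ 2  <
x = 2, y = 2 ↦ 1  <
x = 2, y = 3 ↦ 0  <
x = 3, y = 0 ↦ 3  ≥
x = 3, y = 1 ↦ 2  <
x = 3, y = 2 ↦ 1  <
x = 3, y = 3 ↦ 0  <
So 1 of the 16 assignments meets the threshold.

1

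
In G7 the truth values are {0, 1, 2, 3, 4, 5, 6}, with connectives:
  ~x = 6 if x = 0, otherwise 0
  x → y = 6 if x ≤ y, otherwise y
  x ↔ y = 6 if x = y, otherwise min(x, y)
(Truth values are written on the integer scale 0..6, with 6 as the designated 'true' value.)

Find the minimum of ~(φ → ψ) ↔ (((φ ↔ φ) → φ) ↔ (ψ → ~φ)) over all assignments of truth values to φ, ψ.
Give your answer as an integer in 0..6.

Take φ = 1, ψ = 0:
φ → ψ = 1 → 0 = 0
~(φ → ψ) = ~0 = 6
φ ↔ φ = 1 ↔ 1 = 6
(φ ↔ φ) → φ = 6 → 1 = 1
~φ = ~1 = 0
ψ → ~φ = 0 → 0 = 6
((φ ↔ φ) → φ) ↔ (ψ → ~φ) = 1 ↔ 6 = 1
~(φ → ψ) ↔ (((φ ↔ φ) → φ) ↔ (ψ → ~φ)) = 6 ↔ 1 = 1
No assignment yields a value below 1, so this is the minimum.

1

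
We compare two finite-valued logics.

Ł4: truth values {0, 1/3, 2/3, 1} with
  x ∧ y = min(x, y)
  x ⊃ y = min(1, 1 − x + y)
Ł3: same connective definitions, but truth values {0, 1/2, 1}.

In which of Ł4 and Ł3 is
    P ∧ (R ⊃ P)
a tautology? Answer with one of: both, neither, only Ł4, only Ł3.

neither

In Ł4: at P = 0, R = 0 the value is 0 — not a tautology.
In Ł3: at P = 0, R = 0 the value is 0 — not a tautology.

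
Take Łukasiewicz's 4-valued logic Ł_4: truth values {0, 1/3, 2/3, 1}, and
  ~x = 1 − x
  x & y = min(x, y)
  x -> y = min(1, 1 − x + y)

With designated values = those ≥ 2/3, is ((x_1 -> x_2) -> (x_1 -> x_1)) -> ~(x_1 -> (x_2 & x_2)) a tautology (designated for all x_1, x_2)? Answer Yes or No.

Counterexample: take x_1 = 0, x_2 = 0.
x_1 -> x_2 = 0 -> 0 = 1
x_1 -> x_1 = 0 -> 0 = 1
(x_1 -> x_2) -> (x_1 -> x_1) = 1 -> 1 = 1
x_2 & x_2 = 0 & 0 = 0
x_1 -> (x_2 & x_2) = 0 -> 0 = 1
~(x_1 -> (x_2 & x_2)) = ~1 = 0
((x_1 -> x_2) -> (x_1 -> x_1)) -> ~(x_1 -> (x_2 & x_2)) = 1 -> 0 = 0
This gives 0, which is below 2/3.

No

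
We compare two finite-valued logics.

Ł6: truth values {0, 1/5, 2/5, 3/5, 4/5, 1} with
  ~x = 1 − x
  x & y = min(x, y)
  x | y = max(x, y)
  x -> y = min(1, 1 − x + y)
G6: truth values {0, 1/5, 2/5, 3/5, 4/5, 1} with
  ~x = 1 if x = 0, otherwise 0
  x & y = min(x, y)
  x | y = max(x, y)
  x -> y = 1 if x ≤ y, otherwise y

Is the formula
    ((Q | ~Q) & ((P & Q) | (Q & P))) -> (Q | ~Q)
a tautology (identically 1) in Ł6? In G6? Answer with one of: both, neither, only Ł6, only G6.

In Ł6: every assignment gives 1 — tautology.
In G6: every assignment gives 1 — tautology.

both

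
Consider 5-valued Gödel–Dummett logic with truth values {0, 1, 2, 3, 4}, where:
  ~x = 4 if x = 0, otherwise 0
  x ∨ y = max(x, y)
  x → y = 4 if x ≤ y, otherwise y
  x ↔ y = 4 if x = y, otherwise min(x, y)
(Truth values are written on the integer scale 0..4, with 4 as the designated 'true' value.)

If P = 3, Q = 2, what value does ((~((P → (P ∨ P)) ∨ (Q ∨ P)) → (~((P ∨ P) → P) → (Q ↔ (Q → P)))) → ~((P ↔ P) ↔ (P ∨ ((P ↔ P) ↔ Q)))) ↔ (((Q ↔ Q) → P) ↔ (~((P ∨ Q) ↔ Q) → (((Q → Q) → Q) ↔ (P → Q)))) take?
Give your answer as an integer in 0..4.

P ∨ P = 3 ∨ 3 = 3
P → (P ∨ P) = 3 → 3 = 4
Q ∨ P = 2 ∨ 3 = 3
(P → (P ∨ P)) ∨ (Q ∨ P) = 4 ∨ 3 = 4
~((P → (P ∨ P)) ∨ (Q ∨ P)) = ~4 = 0
P ∨ P = 3 ∨ 3 = 3
(P ∨ P) → P = 3 → 3 = 4
~((P ∨ P) → P) = ~4 = 0
Q → P = 2 → 3 = 4
Q ↔ (Q → P) = 2 ↔ 4 = 2
~((P ∨ P) → P) → (Q ↔ (Q → P)) = 0 → 2 = 4
~((P → (P ∨ P)) ∨ (Q ∨ P)) → (~((P ∨ P) → P) → (Q ↔ (Q → P))) = 0 → 4 = 4
P ↔ P = 3 ↔ 3 = 4
P ↔ P = 3 ↔ 3 = 4
(P ↔ P) ↔ Q = 4 ↔ 2 = 2
P ∨ ((P ↔ P) ↔ Q) = 3 ∨ 2 = 3
(P ↔ P) ↔ (P ∨ ((P ↔ P) ↔ Q)) = 4 ↔ 3 = 3
~((P ↔ P) ↔ (P ∨ ((P ↔ P) ↔ Q))) = ~3 = 0
(~((P → (P ∨ P)) ∨ (Q ∨ P)) → (~((P ∨ P) → P) → (Q ↔ (Q → P)))) → ~((P ↔ P) ↔ (P ∨ ((P ↔ P) ↔ Q))) = 4 → 0 = 0
Q ↔ Q = 2 ↔ 2 = 4
(Q ↔ Q) → P = 4 → 3 = 3
P ∨ Q = 3 ∨ 2 = 3
(P ∨ Q) ↔ Q = 3 ↔ 2 = 2
~((P ∨ Q) ↔ Q) = ~2 = 0
Q → Q = 2 → 2 = 4
(Q → Q) → Q = 4 → 2 = 2
P → Q = 3 → 2 = 2
((Q → Q) → Q) ↔ (P → Q) = 2 ↔ 2 = 4
~((P ∨ Q) ↔ Q) → (((Q → Q) → Q) ↔ (P → Q)) = 0 → 4 = 4
((Q ↔ Q) → P) ↔ (~((P ∨ Q) ↔ Q) → (((Q → Q) → Q) ↔ (P → Q))) = 3 ↔ 4 = 3
((~((P → (P ∨ P)) ∨ (Q ∨ P)) → (~((P ∨ P) → P) → (Q ↔ (Q → P)))) → ~((P ↔ P) ↔ (P ∨ ((P ↔ P) ↔ Q)))) ↔ (((Q ↔ Q) → P) ↔ (~((P ∨ Q) ↔ Q) → (((Q → Q) → Q) ↔ (P → Q)))) = 0 ↔ 3 = 0

0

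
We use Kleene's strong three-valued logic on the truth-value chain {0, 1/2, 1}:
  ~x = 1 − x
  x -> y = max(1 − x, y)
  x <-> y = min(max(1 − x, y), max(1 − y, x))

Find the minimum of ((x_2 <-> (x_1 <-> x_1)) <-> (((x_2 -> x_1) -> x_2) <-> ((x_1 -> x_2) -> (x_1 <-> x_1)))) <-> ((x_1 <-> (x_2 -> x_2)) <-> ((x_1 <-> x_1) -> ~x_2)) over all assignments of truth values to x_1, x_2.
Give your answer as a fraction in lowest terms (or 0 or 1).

0

Take x_1 = 0, x_2 = 0:
x_1 <-> x_1 = 0 <-> 0 = 1
x_2 <-> (x_1 <-> x_1) = 0 <-> 1 = 0
x_2 -> x_1 = 0 -> 0 = 1
(x_2 -> x_1) -> x_2 = 1 -> 0 = 0
x_1 -> x_2 = 0 -> 0 = 1
x_1 <-> x_1 = 0 <-> 0 = 1
(x_1 -> x_2) -> (x_1 <-> x_1) = 1 -> 1 = 1
((x_2 -> x_1) -> x_2) <-> ((x_1 -> x_2) -> (x_1 <-> x_1)) = 0 <-> 1 = 0
(x_2 <-> (x_1 <-> x_1)) <-> (((x_2 -> x_1) -> x_2) <-> ((x_1 -> x_2) -> (x_1 <-> x_1))) = 0 <-> 0 = 1
x_2 -> x_2 = 0 -> 0 = 1
x_1 <-> (x_2 -> x_2) = 0 <-> 1 = 0
x_1 <-> x_1 = 0 <-> 0 = 1
~x_2 = ~0 = 1
(x_1 <-> x_1) -> ~x_2 = 1 -> 1 = 1
(x_1 <-> (x_2 -> x_2)) <-> ((x_1 <-> x_1) -> ~x_2) = 0 <-> 1 = 0
((x_2 <-> (x_1 <-> x_1)) <-> (((x_2 -> x_1) -> x_2) <-> ((x_1 -> x_2) -> (x_1 <-> x_1)))) <-> ((x_1 <-> (x_2 -> x_2)) <-> ((x_1 <-> x_1) -> ~x_2)) = 1 <-> 0 = 0
No assignment yields a value below 0, so this is the minimum.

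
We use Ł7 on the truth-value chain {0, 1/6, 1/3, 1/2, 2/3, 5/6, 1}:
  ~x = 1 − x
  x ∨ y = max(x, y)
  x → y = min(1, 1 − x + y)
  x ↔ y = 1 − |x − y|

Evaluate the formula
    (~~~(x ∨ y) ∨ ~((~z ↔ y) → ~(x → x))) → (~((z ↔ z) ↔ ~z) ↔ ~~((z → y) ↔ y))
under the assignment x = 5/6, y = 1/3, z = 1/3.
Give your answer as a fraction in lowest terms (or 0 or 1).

1

x ∨ y = 5/6 ∨ 1/3 = 5/6
~(x ∨ y) = ~5/6 = 1/6
~~(x ∨ y) = ~1/6 = 5/6
~~~(x ∨ y) = ~5/6 = 1/6
~z = ~1/3 = 2/3
~z ↔ y = 2/3 ↔ 1/3 = 2/3
x → x = 5/6 → 5/6 = 1
~(x → x) = ~1 = 0
(~z ↔ y) → ~(x → x) = 2/3 → 0 = 1/3
~((~z ↔ y) → ~(x → x)) = ~1/3 = 2/3
~~~(x ∨ y) ∨ ~((~z ↔ y) → ~(x → x)) = 1/6 ∨ 2/3 = 2/3
z ↔ z = 1/3 ↔ 1/3 = 1
~z = ~1/3 = 2/3
(z ↔ z) ↔ ~z = 1 ↔ 2/3 = 2/3
~((z ↔ z) ↔ ~z) = ~2/3 = 1/3
z → y = 1/3 → 1/3 = 1
(z → y) ↔ y = 1 ↔ 1/3 = 1/3
~((z → y) ↔ y) = ~1/3 = 2/3
~~((z → y) ↔ y) = ~2/3 = 1/3
~((z ↔ z) ↔ ~z) ↔ ~~((z → y) ↔ y) = 1/3 ↔ 1/3 = 1
(~~~(x ∨ y) ∨ ~((~z ↔ y) → ~(x → x))) → (~((z ↔ z) ↔ ~z) ↔ ~~((z → y) ↔ y)) = 2/3 → 1 = 1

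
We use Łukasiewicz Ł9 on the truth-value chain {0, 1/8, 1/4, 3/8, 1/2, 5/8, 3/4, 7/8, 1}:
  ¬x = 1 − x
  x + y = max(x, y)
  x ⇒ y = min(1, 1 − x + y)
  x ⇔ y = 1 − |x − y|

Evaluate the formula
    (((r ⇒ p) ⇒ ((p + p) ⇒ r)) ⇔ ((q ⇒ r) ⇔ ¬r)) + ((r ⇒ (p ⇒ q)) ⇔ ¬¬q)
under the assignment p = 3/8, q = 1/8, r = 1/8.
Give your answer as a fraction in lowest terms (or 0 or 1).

r ⇒ p = 1/8 ⇒ 3/8 = 1
p + p = 3/8 + 3/8 = 3/8
(p + p) ⇒ r = 3/8 ⇒ 1/8 = 3/4
(r ⇒ p) ⇒ ((p + p) ⇒ r) = 1 ⇒ 3/4 = 3/4
q ⇒ r = 1/8 ⇒ 1/8 = 1
¬r = ¬1/8 = 7/8
(q ⇒ r) ⇔ ¬r = 1 ⇔ 7/8 = 7/8
((r ⇒ p) ⇒ ((p + p) ⇒ r)) ⇔ ((q ⇒ r) ⇔ ¬r) = 3/4 ⇔ 7/8 = 7/8
p ⇒ q = 3/8 ⇒ 1/8 = 3/4
r ⇒ (p ⇒ q) = 1/8 ⇒ 3/4 = 1
¬q = ¬1/8 = 7/8
¬¬q = ¬7/8 = 1/8
(r ⇒ (p ⇒ q)) ⇔ ¬¬q = 1 ⇔ 1/8 = 1/8
(((r ⇒ p) ⇒ ((p + p) ⇒ r)) ⇔ ((q ⇒ r) ⇔ ¬r)) + ((r ⇒ (p ⇒ q)) ⇔ ¬¬q) = 7/8 + 1/8 = 7/8

7/8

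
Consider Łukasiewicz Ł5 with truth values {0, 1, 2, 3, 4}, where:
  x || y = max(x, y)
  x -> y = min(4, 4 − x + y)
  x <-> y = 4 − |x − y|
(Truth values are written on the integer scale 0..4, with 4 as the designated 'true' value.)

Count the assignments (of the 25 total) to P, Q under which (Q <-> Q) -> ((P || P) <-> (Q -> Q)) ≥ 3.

10

value 4: 5 assignments (counts)
value 3: 5 assignments (counts)
value 2: 5 assignments
value 1: 5 assignments
value 0: 5 assignments
So 10 of the 25 assignments meet the threshold.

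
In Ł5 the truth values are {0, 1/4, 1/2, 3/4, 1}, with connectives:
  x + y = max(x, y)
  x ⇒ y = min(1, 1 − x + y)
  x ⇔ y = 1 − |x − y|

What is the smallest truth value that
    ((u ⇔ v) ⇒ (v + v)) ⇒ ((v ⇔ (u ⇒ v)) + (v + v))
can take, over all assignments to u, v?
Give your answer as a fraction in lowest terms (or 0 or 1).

Take u = 0, v = 1/2:
u ⇔ v = 0 ⇔ 1/2 = 1/2
v + v = 1/2 + 1/2 = 1/2
(u ⇔ v) ⇒ (v + v) = 1/2 ⇒ 1/2 = 1
u ⇒ v = 0 ⇒ 1/2 = 1
v ⇔ (u ⇒ v) = 1/2 ⇔ 1 = 1/2
v + v = 1/2 + 1/2 = 1/2
(v ⇔ (u ⇒ v)) + (v + v) = 1/2 + 1/2 = 1/2
((u ⇔ v) ⇒ (v + v)) ⇒ ((v ⇔ (u ⇒ v)) + (v + v)) = 1 ⇒ 1/2 = 1/2
No assignment yields a value below 1/2, so this is the minimum.

1/2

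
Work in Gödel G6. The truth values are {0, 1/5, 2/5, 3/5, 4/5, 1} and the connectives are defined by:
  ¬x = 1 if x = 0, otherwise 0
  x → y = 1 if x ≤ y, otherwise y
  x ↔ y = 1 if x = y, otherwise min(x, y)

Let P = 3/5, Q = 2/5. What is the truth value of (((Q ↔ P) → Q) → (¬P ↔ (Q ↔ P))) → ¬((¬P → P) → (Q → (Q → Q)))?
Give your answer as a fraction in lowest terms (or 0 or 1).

Q ↔ P = 2/5 ↔ 3/5 = 2/5
(Q ↔ P) → Q = 2/5 → 2/5 = 1
¬P = ¬3/5 = 0
Q ↔ P = 2/5 ↔ 3/5 = 2/5
¬P ↔ (Q ↔ P) = 0 ↔ 2/5 = 0
((Q ↔ P) → Q) → (¬P ↔ (Q ↔ P)) = 1 → 0 = 0
¬P = ¬3/5 = 0
¬P → P = 0 → 3/5 = 1
Q → Q = 2/5 → 2/5 = 1
Q → (Q → Q) = 2/5 → 1 = 1
(¬P → P) → (Q → (Q → Q)) = 1 → 1 = 1
¬((¬P → P) → (Q → (Q → Q))) = ¬1 = 0
(((Q ↔ P) → Q) → (¬P ↔ (Q ↔ P))) → ¬((¬P → P) → (Q → (Q → Q))) = 0 → 0 = 1

1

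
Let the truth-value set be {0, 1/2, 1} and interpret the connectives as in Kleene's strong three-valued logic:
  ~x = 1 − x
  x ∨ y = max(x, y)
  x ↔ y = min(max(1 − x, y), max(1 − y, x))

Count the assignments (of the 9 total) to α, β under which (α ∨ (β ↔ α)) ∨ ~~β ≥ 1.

6

α = 0, β = 0 ↦ 1  ≥
α = 0, β = 1/2 ↦ 1/2  <
α = 0, β = 1 ↦ 1  ≥
α = 1/2, β = 0 ↦ 1/2  <
α = 1/2, β = 1/2 ↦ 1/2  <
α = 1/2, β = 1 ↦ 1  ≥
α = 1, β = 0 ↦ 1  ≥
α = 1, β = 1/2 ↦ 1  ≥
α = 1, β = 1 ↦ 1  ≥
So 6 of the 9 assignments meet the threshold.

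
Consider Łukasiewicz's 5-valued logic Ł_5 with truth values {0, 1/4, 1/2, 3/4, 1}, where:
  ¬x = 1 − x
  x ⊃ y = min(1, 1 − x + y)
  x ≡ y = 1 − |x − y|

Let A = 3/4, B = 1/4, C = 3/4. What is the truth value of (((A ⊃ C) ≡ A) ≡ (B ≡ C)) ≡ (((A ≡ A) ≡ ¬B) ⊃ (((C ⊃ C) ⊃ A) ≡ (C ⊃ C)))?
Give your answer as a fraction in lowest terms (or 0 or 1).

3/4

A ⊃ C = 3/4 ⊃ 3/4 = 1
(A ⊃ C) ≡ A = 1 ≡ 3/4 = 3/4
B ≡ C = 1/4 ≡ 3/4 = 1/2
((A ⊃ C) ≡ A) ≡ (B ≡ C) = 3/4 ≡ 1/2 = 3/4
A ≡ A = 3/4 ≡ 3/4 = 1
¬B = ¬1/4 = 3/4
(A ≡ A) ≡ ¬B = 1 ≡ 3/4 = 3/4
C ⊃ C = 3/4 ⊃ 3/4 = 1
(C ⊃ C) ⊃ A = 1 ⊃ 3/4 = 3/4
C ⊃ C = 3/4 ⊃ 3/4 = 1
((C ⊃ C) ⊃ A) ≡ (C ⊃ C) = 3/4 ≡ 1 = 3/4
((A ≡ A) ≡ ¬B) ⊃ (((C ⊃ C) ⊃ A) ≡ (C ⊃ C)) = 3/4 ⊃ 3/4 = 1
(((A ⊃ C) ≡ A) ≡ (B ≡ C)) ≡ (((A ≡ A) ≡ ¬B) ⊃ (((C ⊃ C) ⊃ A) ≡ (C ⊃ C))) = 3/4 ≡ 1 = 3/4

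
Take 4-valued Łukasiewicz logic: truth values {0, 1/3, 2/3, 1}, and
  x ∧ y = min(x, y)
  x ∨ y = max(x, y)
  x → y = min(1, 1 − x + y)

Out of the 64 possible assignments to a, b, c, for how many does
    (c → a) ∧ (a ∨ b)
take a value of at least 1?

22

value 1: 22 assignments (counts)
value 2/3: 20 assignments
value 1/3: 15 assignments
value 0: 7 assignments
So 22 of the 64 assignments meet the threshold.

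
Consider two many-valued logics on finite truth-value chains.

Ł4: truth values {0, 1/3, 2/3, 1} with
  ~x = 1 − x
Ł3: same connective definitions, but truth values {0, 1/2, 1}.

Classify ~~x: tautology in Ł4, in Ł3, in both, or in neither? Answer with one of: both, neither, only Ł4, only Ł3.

neither

In Ł4: at x = 0 the value is 0 — not a tautology.
In Ł3: at x = 0 the value is 0 — not a tautology.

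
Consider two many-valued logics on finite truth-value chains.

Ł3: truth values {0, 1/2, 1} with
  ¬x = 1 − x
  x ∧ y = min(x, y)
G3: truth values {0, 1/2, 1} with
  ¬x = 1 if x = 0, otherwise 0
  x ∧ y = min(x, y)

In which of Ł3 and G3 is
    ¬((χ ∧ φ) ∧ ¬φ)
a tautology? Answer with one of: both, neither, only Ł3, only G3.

In Ł3: at φ = 1/2, χ = 1/2 the value is 1/2 — not a tautology.
In G3: every assignment gives 1 — tautology.

only G3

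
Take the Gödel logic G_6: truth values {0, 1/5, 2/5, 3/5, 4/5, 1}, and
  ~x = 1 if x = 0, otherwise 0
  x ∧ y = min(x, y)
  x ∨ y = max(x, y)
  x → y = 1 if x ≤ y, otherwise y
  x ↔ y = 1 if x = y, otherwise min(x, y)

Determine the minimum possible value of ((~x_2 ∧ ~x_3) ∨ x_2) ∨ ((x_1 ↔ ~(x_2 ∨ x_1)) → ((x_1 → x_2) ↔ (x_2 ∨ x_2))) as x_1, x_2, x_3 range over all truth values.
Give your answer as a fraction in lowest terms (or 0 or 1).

1/5

Take x_1 = 0, x_2 = 1/5, x_3 = 0:
~x_2 = ~1/5 = 0
~x_3 = ~0 = 1
~x_2 ∧ ~x_3 = 0 ∧ 1 = 0
(~x_2 ∧ ~x_3) ∨ x_2 = 0 ∨ 1/5 = 1/5
x_2 ∨ x_1 = 1/5 ∨ 0 = 1/5
~(x_2 ∨ x_1) = ~1/5 = 0
x_1 ↔ ~(x_2 ∨ x_1) = 0 ↔ 0 = 1
x_1 → x_2 = 0 → 1/5 = 1
x_2 ∨ x_2 = 1/5 ∨ 1/5 = 1/5
(x_1 → x_2) ↔ (x_2 ∨ x_2) = 1 ↔ 1/5 = 1/5
(x_1 ↔ ~(x_2 ∨ x_1)) → ((x_1 → x_2) ↔ (x_2 ∨ x_2)) = 1 → 1/5 = 1/5
((~x_2 ∧ ~x_3) ∨ x_2) ∨ ((x_1 ↔ ~(x_2 ∨ x_1)) → ((x_1 → x_2) ↔ (x_2 ∨ x_2))) = 1/5 ∨ 1/5 = 1/5
No assignment yields a value below 1/5, so this is the minimum.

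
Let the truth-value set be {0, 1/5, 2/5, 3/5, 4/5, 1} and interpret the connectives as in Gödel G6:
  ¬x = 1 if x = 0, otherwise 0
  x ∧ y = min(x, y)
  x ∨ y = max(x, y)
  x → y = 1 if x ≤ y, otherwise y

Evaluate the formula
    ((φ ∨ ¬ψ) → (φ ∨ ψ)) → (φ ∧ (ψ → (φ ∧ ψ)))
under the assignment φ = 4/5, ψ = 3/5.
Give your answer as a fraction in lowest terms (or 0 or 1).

4/5

¬ψ = ¬3/5 = 0
φ ∨ ¬ψ = 4/5 ∨ 0 = 4/5
φ ∨ ψ = 4/5 ∨ 3/5 = 4/5
(φ ∨ ¬ψ) → (φ ∨ ψ) = 4/5 → 4/5 = 1
φ ∧ ψ = 4/5 ∧ 3/5 = 3/5
ψ → (φ ∧ ψ) = 3/5 → 3/5 = 1
φ ∧ (ψ → (φ ∧ ψ)) = 4/5 ∧ 1 = 4/5
((φ ∨ ¬ψ) → (φ ∨ ψ)) → (φ ∧ (ψ → (φ ∧ ψ))) = 1 → 4/5 = 4/5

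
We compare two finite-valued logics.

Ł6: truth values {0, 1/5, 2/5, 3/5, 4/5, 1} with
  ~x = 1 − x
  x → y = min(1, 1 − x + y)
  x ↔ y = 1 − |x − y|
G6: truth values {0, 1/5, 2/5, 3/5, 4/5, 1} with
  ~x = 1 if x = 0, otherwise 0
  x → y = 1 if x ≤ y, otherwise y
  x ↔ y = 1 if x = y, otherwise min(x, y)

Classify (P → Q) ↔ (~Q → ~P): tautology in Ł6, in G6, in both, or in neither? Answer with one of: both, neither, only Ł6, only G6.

only Ł6

In Ł6: every assignment gives 1 — tautology.
In G6: at P = 2/5, Q = 1/5 the value is 1/5 — not a tautology.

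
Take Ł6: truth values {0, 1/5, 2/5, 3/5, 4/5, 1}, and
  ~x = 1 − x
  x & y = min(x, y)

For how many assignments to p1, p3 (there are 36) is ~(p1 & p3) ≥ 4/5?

value 1: 11 assignments (counts)
value 4/5: 9 assignments (counts)
value 3/5: 7 assignments
value 2/5: 5 assignments
value 1/5: 3 assignments
value 0: 1 assignment
So 20 of the 36 assignments meet the threshold.

20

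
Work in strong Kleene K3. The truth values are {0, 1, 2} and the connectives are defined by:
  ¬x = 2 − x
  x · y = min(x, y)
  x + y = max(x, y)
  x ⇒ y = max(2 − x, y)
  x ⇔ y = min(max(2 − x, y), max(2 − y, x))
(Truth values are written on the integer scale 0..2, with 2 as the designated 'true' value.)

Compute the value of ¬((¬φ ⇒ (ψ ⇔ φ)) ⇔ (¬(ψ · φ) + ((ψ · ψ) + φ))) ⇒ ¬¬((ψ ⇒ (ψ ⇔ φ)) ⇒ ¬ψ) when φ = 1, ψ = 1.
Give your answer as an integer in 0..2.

¬φ = ¬1 = 1
ψ ⇔ φ = 1 ⇔ 1 = 1
¬φ ⇒ (ψ ⇔ φ) = 1 ⇒ 1 = 1
ψ · φ = 1 · 1 = 1
¬(ψ · φ) = ¬1 = 1
ψ · ψ = 1 · 1 = 1
(ψ · ψ) + φ = 1 + 1 = 1
¬(ψ · φ) + ((ψ · ψ) + φ) = 1 + 1 = 1
(¬φ ⇒ (ψ ⇔ φ)) ⇔ (¬(ψ · φ) + ((ψ · ψ) + φ)) = 1 ⇔ 1 = 1
¬((¬φ ⇒ (ψ ⇔ φ)) ⇔ (¬(ψ · φ) + ((ψ · ψ) + φ))) = ¬1 = 1
ψ ⇔ φ = 1 ⇔ 1 = 1
ψ ⇒ (ψ ⇔ φ) = 1 ⇒ 1 = 1
¬ψ = ¬1 = 1
(ψ ⇒ (ψ ⇔ φ)) ⇒ ¬ψ = 1 ⇒ 1 = 1
¬((ψ ⇒ (ψ ⇔ φ)) ⇒ ¬ψ) = ¬1 = 1
¬¬((ψ ⇒ (ψ ⇔ φ)) ⇒ ¬ψ) = ¬1 = 1
¬((¬φ ⇒ (ψ ⇔ φ)) ⇔ (¬(ψ · φ) + ((ψ · ψ) + φ))) ⇒ ¬¬((ψ ⇒ (ψ ⇔ φ)) ⇒ ¬ψ) = 1 ⇒ 1 = 1

1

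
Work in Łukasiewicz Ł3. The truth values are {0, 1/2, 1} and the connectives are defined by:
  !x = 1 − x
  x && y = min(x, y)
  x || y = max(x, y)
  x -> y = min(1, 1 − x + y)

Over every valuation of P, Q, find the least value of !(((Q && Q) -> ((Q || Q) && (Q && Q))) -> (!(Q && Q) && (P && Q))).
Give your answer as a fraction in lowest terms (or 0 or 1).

1/2

Take P = 1/2, Q = 1/2:
Q && Q = 1/2 && 1/2 = 1/2
Q || Q = 1/2 || 1/2 = 1/2
Q && Q = 1/2 && 1/2 = 1/2
(Q || Q) && (Q && Q) = 1/2 && 1/2 = 1/2
(Q && Q) -> ((Q || Q) && (Q && Q)) = 1/2 -> 1/2 = 1
Q && Q = 1/2 && 1/2 = 1/2
!(Q && Q) = !1/2 = 1/2
P && Q = 1/2 && 1/2 = 1/2
!(Q && Q) && (P && Q) = 1/2 && 1/2 = 1/2
((Q && Q) -> ((Q || Q) && (Q && Q))) -> (!(Q && Q) && (P && Q)) = 1 -> 1/2 = 1/2
!(((Q && Q) -> ((Q || Q) && (Q && Q))) -> (!(Q && Q) && (P && Q))) = !1/2 = 1/2
No assignment yields a value below 1/2, so this is the minimum.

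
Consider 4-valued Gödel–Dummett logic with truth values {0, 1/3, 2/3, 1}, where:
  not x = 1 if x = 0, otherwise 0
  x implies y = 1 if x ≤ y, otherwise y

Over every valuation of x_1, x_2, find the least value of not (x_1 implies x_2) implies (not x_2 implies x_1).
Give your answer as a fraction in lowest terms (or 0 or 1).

1/3

Take x_1 = 1/3, x_2 = 0:
x_1 implies x_2 = 1/3 implies 0 = 0
not (x_1 implies x_2) = not 0 = 1
not x_2 = not 0 = 1
not x_2 implies x_1 = 1 implies 1/3 = 1/3
not (x_1 implies x_2) implies (not x_2 implies x_1) = 1 implies 1/3 = 1/3
No assignment yields a value below 1/3, so this is the minimum.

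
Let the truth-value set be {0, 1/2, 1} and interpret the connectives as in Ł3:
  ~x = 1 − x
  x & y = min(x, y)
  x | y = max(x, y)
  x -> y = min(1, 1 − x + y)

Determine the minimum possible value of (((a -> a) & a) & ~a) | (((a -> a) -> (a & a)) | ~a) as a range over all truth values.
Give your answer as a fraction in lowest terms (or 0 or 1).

Take a = 1/2:
a -> a = 1/2 -> 1/2 = 1
(a -> a) & a = 1 & 1/2 = 1/2
~a = ~1/2 = 1/2
((a -> a) & a) & ~a = 1/2 & 1/2 = 1/2
a -> a = 1/2 -> 1/2 = 1
a & a = 1/2 & 1/2 = 1/2
(a -> a) -> (a & a) = 1 -> 1/2 = 1/2
~a = ~1/2 = 1/2
((a -> a) -> (a & a)) | ~a = 1/2 | 1/2 = 1/2
(((a -> a) & a) & ~a) | (((a -> a) -> (a & a)) | ~a) = 1/2 | 1/2 = 1/2
No assignment yields a value below 1/2, so this is the minimum.

1/2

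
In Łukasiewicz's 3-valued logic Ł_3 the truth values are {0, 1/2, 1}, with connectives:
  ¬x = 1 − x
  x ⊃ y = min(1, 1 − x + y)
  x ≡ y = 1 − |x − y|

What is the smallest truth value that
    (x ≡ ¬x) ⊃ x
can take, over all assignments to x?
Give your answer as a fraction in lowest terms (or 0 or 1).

1/2

Take x = 1/2:
¬x = ¬1/2 = 1/2
x ≡ ¬x = 1/2 ≡ 1/2 = 1
(x ≡ ¬x) ⊃ x = 1 ⊃ 1/2 = 1/2
No assignment yields a value below 1/2, so this is the minimum.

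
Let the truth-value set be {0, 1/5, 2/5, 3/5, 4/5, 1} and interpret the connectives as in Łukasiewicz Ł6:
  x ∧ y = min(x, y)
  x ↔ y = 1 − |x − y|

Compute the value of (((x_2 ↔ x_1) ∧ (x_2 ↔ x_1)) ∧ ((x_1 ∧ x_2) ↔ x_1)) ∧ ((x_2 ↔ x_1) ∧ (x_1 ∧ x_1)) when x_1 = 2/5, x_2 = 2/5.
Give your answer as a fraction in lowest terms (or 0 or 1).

2/5

x_2 ↔ x_1 = 2/5 ↔ 2/5 = 1
x_2 ↔ x_1 = 2/5 ↔ 2/5 = 1
(x_2 ↔ x_1) ∧ (x_2 ↔ x_1) = 1 ∧ 1 = 1
x_1 ∧ x_2 = 2/5 ∧ 2/5 = 2/5
(x_1 ∧ x_2) ↔ x_1 = 2/5 ↔ 2/5 = 1
((x_2 ↔ x_1) ∧ (x_2 ↔ x_1)) ∧ ((x_1 ∧ x_2) ↔ x_1) = 1 ∧ 1 = 1
x_2 ↔ x_1 = 2/5 ↔ 2/5 = 1
x_1 ∧ x_1 = 2/5 ∧ 2/5 = 2/5
(x_2 ↔ x_1) ∧ (x_1 ∧ x_1) = 1 ∧ 2/5 = 2/5
(((x_2 ↔ x_1) ∧ (x_2 ↔ x_1)) ∧ ((x_1 ∧ x_2) ↔ x_1)) ∧ ((x_2 ↔ x_1) ∧ (x_1 ∧ x_1)) = 1 ∧ 2/5 = 2/5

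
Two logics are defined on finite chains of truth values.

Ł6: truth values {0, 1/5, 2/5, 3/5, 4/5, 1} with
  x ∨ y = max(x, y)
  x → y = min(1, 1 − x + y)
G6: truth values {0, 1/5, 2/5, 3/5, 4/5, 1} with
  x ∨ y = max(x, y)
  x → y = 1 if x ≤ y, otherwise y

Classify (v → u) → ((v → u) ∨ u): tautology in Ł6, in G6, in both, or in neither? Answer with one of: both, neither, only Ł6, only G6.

In Ł6: every assignment gives 1 — tautology.
In G6: every assignment gives 1 — tautology.

both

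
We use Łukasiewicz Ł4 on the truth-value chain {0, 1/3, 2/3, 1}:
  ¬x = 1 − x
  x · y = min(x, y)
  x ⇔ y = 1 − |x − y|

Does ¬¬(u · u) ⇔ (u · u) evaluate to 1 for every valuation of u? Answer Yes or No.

u = 0 ↦ 1
u = 1/3 ↦ 1
u = 2/3 ↦ 1
u = 1 ↦ 1
Every assignment gives a value ≥ 1.

Yes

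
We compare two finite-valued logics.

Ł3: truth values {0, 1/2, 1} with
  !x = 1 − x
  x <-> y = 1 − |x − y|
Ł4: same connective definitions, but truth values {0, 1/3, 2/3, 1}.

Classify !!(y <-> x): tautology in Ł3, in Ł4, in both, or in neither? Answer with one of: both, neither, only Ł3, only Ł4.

In Ł3: at x = 0, y = 1/2 the value is 1/2 — not a tautology.
In Ł4: at x = 0, y = 1/3 the value is 2/3 — not a tautology.

neither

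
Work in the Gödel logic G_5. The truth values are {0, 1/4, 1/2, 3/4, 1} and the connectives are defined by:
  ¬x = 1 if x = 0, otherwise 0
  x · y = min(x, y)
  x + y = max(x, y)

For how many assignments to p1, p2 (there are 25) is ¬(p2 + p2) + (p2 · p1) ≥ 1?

value 1: 6 assignments (counts)
value 3/4: 3 assignments
value 1/2: 5 assignments
value 1/4: 7 assignments
value 0: 4 assignments
So 6 of the 25 assignments meet the threshold.

6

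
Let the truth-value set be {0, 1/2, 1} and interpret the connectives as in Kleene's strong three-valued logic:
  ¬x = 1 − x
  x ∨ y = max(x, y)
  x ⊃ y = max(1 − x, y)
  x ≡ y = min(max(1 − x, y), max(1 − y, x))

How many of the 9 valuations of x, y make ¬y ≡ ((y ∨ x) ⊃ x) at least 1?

x = 0, y = 0 ↦ 1  ≥
x = 0, y = 1/2 ↦ 1/2  <
x = 0, y = 1 ↦ 1  ≥
x = 1/2, y = 0 ↦ 1/2  <
x = 1/2, y = 1/2 ↦ 1/2  <
x = 1/2, y = 1 ↦ 1/2  <
x = 1, y = 0 ↦ 1  ≥
x = 1, y = 1/2 ↦ 1/2  <
x = 1, y = 1 ↦ 0  <
So 3 of the 9 assignments meet the threshold.

3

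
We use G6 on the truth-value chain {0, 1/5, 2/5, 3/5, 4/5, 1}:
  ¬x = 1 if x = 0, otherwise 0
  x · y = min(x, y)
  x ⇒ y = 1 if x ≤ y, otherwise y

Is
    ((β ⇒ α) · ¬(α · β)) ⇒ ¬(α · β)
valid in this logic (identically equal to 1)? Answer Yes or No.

At α = 4/5, β = 2/5, for instance:
β ⇒ α = 2/5 ⇒ 4/5 = 1
α · β = 4/5 · 2/5 = 2/5
¬(α · β) = ¬2/5 = 0
(β ⇒ α) · ¬(α · β) = 1 · 0 = 0
((β ⇒ α) · ¬(α · β)) ⇒ ¬(α · β) = 0 ⇒ 0 = 1
and checking the remaining 35 assignments likewise gives ≥ 1 in every case.

Yes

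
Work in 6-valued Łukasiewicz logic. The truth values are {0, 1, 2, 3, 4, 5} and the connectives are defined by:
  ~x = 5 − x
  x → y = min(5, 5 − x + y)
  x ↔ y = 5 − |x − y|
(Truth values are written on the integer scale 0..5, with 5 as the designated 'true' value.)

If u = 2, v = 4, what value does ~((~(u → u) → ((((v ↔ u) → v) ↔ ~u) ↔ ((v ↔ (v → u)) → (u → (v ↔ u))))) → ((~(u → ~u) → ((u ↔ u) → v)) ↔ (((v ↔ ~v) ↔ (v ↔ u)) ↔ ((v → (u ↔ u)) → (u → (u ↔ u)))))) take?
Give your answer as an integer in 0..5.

u → u = 2 → 2 = 5
~(u → u) = ~5 = 0
v ↔ u = 4 ↔ 2 = 3
(v ↔ u) → v = 3 → 4 = 5
~u = ~2 = 3
((v ↔ u) → v) ↔ ~u = 5 ↔ 3 = 3
v → u = 4 → 2 = 3
v ↔ (v → u) = 4 ↔ 3 = 4
v ↔ u = 4 ↔ 2 = 3
u → (v ↔ u) = 2 → 3 = 5
(v ↔ (v → u)) → (u → (v ↔ u)) = 4 → 5 = 5
(((v ↔ u) → v) ↔ ~u) ↔ ((v ↔ (v → u)) → (u → (v ↔ u))) = 3 ↔ 5 = 3
~(u → u) → ((((v ↔ u) → v) ↔ ~u) ↔ ((v ↔ (v → u)) → (u → (v ↔ u)))) = 0 → 3 = 5
~u = ~2 = 3
u → ~u = 2 → 3 = 5
~(u → ~u) = ~5 = 0
u ↔ u = 2 ↔ 2 = 5
(u ↔ u) → v = 5 → 4 = 4
~(u → ~u) → ((u ↔ u) → v) = 0 → 4 = 5
~v = ~4 = 1
v ↔ ~v = 4 ↔ 1 = 2
v ↔ u = 4 ↔ 2 = 3
(v ↔ ~v) ↔ (v ↔ u) = 2 ↔ 3 = 4
u ↔ u = 2 ↔ 2 = 5
v → (u ↔ u) = 4 → 5 = 5
u ↔ u = 2 ↔ 2 = 5
u → (u ↔ u) = 2 → 5 = 5
(v → (u ↔ u)) → (u → (u ↔ u)) = 5 → 5 = 5
((v ↔ ~v) ↔ (v ↔ u)) ↔ ((v → (u ↔ u)) → (u → (u ↔ u))) = 4 ↔ 5 = 4
(~(u → ~u) → ((u ↔ u) → v)) ↔ (((v ↔ ~v) ↔ (v ↔ u)) ↔ ((v → (u ↔ u)) → (u → (u ↔ u)))) = 5 ↔ 4 = 4
(~(u → u) → ((((v ↔ u) → v) ↔ ~u) ↔ ((v ↔ (v → u)) → (u → (v ↔ u))))) → ((~(u → ~u) → ((u ↔ u) → v)) ↔ (((v ↔ ~v) ↔ (v ↔ u)) ↔ ((v → (u ↔ u)) → (u → (u ↔ u))))) = 5 → 4 = 4
~((~(u → u) → ((((v ↔ u) → v) ↔ ~u) ↔ ((v ↔ (v → u)) → (u → (v ↔ u))))) → ((~(u → ~u) → ((u ↔ u) → v)) ↔ (((v ↔ ~v) ↔ (v ↔ u)) ↔ ((v → (u ↔ u)) → (u → (u ↔ u)))))) = ~4 = 1

1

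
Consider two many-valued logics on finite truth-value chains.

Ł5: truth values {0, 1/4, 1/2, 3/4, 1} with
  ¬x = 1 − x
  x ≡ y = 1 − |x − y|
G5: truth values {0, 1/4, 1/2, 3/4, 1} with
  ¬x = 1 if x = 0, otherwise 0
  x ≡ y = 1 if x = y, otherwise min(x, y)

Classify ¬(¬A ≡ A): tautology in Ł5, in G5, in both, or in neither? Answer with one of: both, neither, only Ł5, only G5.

In Ł5: at A = 1/4 the value is 1/2 — not a tautology.
In G5: every assignment gives 1 — tautology.

only G5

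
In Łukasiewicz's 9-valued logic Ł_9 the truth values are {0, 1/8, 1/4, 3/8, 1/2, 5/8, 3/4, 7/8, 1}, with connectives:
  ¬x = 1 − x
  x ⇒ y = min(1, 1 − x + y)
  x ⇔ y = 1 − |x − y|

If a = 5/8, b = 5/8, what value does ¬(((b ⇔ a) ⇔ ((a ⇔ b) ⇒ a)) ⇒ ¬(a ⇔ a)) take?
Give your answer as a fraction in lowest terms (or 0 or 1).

5/8

b ⇔ a = 5/8 ⇔ 5/8 = 1
a ⇔ b = 5/8 ⇔ 5/8 = 1
(a ⇔ b) ⇒ a = 1 ⇒ 5/8 = 5/8
(b ⇔ a) ⇔ ((a ⇔ b) ⇒ a) = 1 ⇔ 5/8 = 5/8
a ⇔ a = 5/8 ⇔ 5/8 = 1
¬(a ⇔ a) = ¬1 = 0
((b ⇔ a) ⇔ ((a ⇔ b) ⇒ a)) ⇒ ¬(a ⇔ a) = 5/8 ⇒ 0 = 3/8
¬(((b ⇔ a) ⇔ ((a ⇔ b) ⇒ a)) ⇒ ¬(a ⇔ a)) = ¬3/8 = 5/8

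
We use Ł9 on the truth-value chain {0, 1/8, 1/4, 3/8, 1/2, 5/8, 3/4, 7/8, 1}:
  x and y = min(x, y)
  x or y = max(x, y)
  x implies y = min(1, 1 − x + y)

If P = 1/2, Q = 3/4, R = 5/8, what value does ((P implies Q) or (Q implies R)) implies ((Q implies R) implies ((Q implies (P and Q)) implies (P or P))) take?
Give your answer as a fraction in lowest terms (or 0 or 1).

P implies Q = 1/2 implies 3/4 = 1
Q implies R = 3/4 implies 5/8 = 7/8
(P implies Q) or (Q implies R) = 1 or 7/8 = 1
Q implies R = 3/4 implies 5/8 = 7/8
P and Q = 1/2 and 3/4 = 1/2
Q implies (P and Q) = 3/4 implies 1/2 = 3/4
P or P = 1/2 or 1/2 = 1/2
(Q implies (P and Q)) implies (P or P) = 3/4 implies 1/2 = 3/4
(Q implies R) implies ((Q implies (P and Q)) implies (P or P)) = 7/8 implies 3/4 = 7/8
((P implies Q) or (Q implies R)) implies ((Q implies R) implies ((Q implies (P and Q)) implies (P or P))) = 1 implies 7/8 = 7/8

7/8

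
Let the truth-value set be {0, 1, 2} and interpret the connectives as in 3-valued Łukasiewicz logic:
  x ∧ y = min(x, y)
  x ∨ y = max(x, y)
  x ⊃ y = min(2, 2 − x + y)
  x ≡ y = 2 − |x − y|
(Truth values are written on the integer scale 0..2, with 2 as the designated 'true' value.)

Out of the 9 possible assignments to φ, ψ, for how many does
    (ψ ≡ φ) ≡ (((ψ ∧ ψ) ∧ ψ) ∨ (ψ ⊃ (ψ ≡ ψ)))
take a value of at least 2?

3

φ = 0, ψ = 0 ↦ 2  ≥
φ = 0, ψ = 1 ↦ 1  <
φ = 0, ψ = 2 ↦ 0  <
φ = 1, ψ = 0 ↦ 1  <
φ = 1, ψ = 1 ↦ 2  ≥
φ = 1, ψ = 2 ↦ 1  <
φ = 2, ψ = 0 ↦ 0  <
φ = 2, ψ = 1 ↦ 1  <
φ = 2, ψ = 2 ↦ 2  ≥
So 3 of the 9 assignments meet the threshold.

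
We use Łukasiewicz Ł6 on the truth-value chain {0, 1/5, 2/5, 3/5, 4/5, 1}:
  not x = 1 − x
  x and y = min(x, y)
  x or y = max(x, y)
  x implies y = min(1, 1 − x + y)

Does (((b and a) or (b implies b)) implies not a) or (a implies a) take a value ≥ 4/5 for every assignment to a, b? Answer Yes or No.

Yes

At a = 4/5, b = 4/5, for instance:
b and a = 4/5 and 4/5 = 4/5
b implies b = 4/5 implies 4/5 = 1
(b and a) or (b implies b) = 4/5 or 1 = 1
not a = not 4/5 = 1/5
((b and a) or (b implies b)) implies not a = 1 implies 1/5 = 1/5
a implies a = 4/5 implies 4/5 = 1
(((b and a) or (b implies b)) implies not a) or (a implies a) = 1/5 or 1 = 1
and checking the remaining 35 assignments likewise gives ≥ 4/5 in every case.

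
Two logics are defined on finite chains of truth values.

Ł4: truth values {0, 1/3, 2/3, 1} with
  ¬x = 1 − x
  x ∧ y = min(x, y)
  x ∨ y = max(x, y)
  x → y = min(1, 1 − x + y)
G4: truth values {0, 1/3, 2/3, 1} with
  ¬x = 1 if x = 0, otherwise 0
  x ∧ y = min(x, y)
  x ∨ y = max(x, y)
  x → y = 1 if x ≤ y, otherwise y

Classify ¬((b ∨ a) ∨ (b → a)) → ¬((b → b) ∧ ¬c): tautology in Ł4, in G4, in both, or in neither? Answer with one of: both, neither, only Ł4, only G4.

In Ł4: at a = 0, b = 1/3, c = 0 the value is 2/3 — not a tautology.
In G4: every assignment gives 1 — tautology.

only G4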